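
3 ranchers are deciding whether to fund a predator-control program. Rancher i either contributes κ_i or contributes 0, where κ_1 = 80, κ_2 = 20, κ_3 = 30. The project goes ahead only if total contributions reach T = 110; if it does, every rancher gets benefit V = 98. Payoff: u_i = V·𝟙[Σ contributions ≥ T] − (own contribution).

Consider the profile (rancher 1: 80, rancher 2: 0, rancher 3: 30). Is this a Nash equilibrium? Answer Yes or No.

Total = 110 ≥ 110: provided.
Rancher 1 (pledges 80, payoff 18): dropping to 0 → total 30, payoff 0. No gain.
Rancher 2 (pledges 0, payoff 98): pledging 20 → total 130, payoff 78. No gain.
Rancher 3 (pledges 30, payoff 68): dropping to 0 → total 80, payoff 0. No gain.

Yes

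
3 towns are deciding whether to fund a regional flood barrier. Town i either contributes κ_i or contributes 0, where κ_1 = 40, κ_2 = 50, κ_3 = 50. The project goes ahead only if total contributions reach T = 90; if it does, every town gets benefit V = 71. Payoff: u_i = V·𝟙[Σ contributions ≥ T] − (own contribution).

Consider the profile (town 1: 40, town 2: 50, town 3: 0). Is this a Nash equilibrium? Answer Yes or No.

Total = 90 ≥ 90: provided.
Town 1 (pledges 40, payoff 31): dropping to 0 → total 50, payoff 0. No gain.
Town 2 (pledges 50, payoff 21): dropping to 0 → total 40, payoff 0. No gain.
Town 3 (pledges 0, payoff 71): pledging 50 → total 140, payoff 21. No gain.

Yes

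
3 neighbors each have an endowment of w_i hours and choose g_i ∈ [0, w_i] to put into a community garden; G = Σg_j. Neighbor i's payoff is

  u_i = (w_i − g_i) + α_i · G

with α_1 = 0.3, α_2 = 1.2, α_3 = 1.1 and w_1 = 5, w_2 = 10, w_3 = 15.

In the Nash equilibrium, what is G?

∂u_i/∂g_i = α_i − 1, so neighbor i contributes w_i if α_i > 1, else 0.
α_i > 1 for i ∈ {2, 3}; NE contributions (0, 10, 15), G = 25.

25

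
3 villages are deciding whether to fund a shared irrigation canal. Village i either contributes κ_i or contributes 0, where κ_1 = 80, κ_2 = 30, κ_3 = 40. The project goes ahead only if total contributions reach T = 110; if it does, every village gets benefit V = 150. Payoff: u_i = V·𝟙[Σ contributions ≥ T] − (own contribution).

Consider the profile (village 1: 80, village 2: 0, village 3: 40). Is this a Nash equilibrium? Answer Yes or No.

Total = 120 ≥ 110: provided.
Village 1 (pledges 80, payoff 70): dropping to 0 → total 40, payoff 0. No gain.
Village 2 (pledges 0, payoff 150): pledging 30 → total 150, payoff 120. No gain.
Village 3 (pledges 40, payoff 110): dropping to 0 → total 80, payoff 0. No gain.

Yes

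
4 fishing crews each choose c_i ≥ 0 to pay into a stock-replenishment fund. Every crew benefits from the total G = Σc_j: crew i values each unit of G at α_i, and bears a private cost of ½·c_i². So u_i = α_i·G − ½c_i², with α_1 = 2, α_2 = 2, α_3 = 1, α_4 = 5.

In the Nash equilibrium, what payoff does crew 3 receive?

Crew i's FOC: ∂u_i/∂c_i = α_i − c_i = 0, so c_i* = α_i.
NE contributions = (2, 2, 1, 5); G = 10.
u_3 = α_3·G − ½·(c_3)² = 1·10 − ½·1² = 9.5.

9.5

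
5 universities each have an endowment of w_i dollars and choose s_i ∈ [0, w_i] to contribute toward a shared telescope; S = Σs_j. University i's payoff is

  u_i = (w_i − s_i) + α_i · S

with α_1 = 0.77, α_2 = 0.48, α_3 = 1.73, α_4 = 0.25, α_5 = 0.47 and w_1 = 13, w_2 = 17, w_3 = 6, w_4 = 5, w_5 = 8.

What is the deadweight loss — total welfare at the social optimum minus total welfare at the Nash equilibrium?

116.1

∂u_i/∂s_i = α_i − 1, so university i contributes w_i if α_i > 1, else 0.
α_i > 1 for i ∈ {3}; NE contributions (0, 0, 6, 0, 0), S = 6.
W^NE = Σw_i − S^NE + (Σα_i)·S^NE = 49 + 2.7·6 = 65.2.
Planner: ∂(Σu_j)/∂s_i = Σα_j − 1 = 2.7 > 0, so everyone contributes w_i; S^SO = 49, W^SO = 49 + 2.7·49 = 181.3.
Deadweight loss = 116.1.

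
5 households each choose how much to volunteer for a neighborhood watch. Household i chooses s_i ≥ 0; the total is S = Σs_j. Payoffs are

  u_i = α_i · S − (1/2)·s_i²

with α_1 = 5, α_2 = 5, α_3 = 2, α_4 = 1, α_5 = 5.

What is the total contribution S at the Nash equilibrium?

18

Household i's FOC: ∂u_i/∂s_i = α_i − s_i = 0, so s_i* = α_i.
NE contributions = (5, 5, 2, 1, 5); S = 18.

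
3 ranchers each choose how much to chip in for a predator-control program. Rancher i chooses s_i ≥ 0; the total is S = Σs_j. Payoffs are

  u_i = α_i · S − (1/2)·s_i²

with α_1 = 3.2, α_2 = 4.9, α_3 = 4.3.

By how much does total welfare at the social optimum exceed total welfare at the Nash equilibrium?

103.25

Rancher i's FOC: ∂u_i/∂s_i = α_i − s_i = 0, so s_i* = α_i.
NE contributions = (3.2, 4.9, 4.3); S = 12.4.
W^NE = (Σα)·S − ½Σα_i² = 12.4² − ½·52.74 = 127.39.
Planner sets s_i = Σα_j = 12.4 for every i, so S^SO = 3·12.4 = 37.2.
W^SO = (Σα)·S^SO − ½·3·(Σα)² = (3/2)·12.4² = 230.64.
Deadweight loss = W^SO − W^NE = 103.25.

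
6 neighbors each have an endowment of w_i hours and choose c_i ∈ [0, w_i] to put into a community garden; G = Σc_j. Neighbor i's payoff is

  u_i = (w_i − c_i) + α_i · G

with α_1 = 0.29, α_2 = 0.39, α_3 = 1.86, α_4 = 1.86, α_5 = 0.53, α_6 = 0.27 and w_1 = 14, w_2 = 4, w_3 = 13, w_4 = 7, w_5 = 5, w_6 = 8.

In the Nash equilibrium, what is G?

∂u_i/∂c_i = α_i − 1, so neighbor i contributes w_i if α_i > 1, else 0.
α_i > 1 for i ∈ {3, 4}; NE contributions (0, 0, 13, 7, 0, 0), G = 20.

20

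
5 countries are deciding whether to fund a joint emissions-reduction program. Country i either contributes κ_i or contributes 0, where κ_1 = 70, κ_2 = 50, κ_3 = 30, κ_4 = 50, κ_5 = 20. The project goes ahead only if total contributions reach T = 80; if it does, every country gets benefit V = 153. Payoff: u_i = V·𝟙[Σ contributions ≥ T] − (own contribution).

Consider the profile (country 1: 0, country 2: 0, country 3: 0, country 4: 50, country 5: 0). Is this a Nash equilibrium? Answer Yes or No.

Total = 50 < 80: not provided.
Country 1 (pledges 0, payoff 0): pledging 70 → total 120, payoff 83. Profitable deviation.

No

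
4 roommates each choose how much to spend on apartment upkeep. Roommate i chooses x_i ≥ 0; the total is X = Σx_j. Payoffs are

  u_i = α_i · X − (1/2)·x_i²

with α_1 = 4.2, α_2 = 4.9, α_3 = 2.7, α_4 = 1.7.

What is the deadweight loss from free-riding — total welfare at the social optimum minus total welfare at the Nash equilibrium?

208.165

Roommate i's FOC: ∂u_i/∂x_i = α_i − x_i = 0, so x_i* = α_i.
NE contributions = (4.2, 4.9, 2.7, 1.7); X = 13.5.
W^NE = (Σα)·X − ½Σα_i² = 13.5² − ½·51.83 = 156.335.
Planner sets x_i = Σα_j = 13.5 for every i, so X^SO = 4·13.5 = 54.
W^SO = (Σα)·X^SO − ½·4·(Σα)² = (4/2)·13.5² = 364.5.
Deadweight loss = W^SO − W^NE = 208.165.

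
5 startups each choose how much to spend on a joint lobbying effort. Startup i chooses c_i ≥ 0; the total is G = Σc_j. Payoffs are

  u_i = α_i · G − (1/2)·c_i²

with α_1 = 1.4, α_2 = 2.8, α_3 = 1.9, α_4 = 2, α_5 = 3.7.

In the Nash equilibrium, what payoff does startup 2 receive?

Startup i's FOC: ∂u_i/∂c_i = α_i − c_i = 0, so c_i* = α_i.
NE contributions = (1.4, 2.8, 1.9, 2, 3.7); G = 11.8.
u_2 = α_2·G − ½·(c_2)² = 2.8·11.8 − ½·2.8² = 29.12.

29.12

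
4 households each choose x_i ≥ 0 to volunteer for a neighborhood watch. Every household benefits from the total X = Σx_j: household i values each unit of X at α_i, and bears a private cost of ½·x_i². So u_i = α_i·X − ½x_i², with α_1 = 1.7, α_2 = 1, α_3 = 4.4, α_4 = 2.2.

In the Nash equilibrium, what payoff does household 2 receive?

8.8

Household i's FOC: ∂u_i/∂x_i = α_i − x_i = 0, so x_i* = α_i.
NE contributions = (1.7, 1, 4.4, 2.2); X = 9.3.
u_2 = α_2·X − ½·(x_2)² = 1·9.3 − ½·1² = 8.8.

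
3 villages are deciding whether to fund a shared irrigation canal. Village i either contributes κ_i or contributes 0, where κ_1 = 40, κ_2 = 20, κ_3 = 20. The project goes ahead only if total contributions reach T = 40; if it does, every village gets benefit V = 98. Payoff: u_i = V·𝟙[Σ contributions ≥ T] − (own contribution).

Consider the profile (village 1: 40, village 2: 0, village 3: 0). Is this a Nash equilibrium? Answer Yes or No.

Yes

Total = 40 ≥ 40: provided.
Village 1 (pledges 40, payoff 58): dropping to 0 → total 0, payoff 0. No gain.
Village 2 (pledges 0, payoff 98): pledging 20 → total 60, payoff 78. No gain.
Village 3 (pledges 0, payoff 98): pledging 20 → total 60, payoff 78. No gain.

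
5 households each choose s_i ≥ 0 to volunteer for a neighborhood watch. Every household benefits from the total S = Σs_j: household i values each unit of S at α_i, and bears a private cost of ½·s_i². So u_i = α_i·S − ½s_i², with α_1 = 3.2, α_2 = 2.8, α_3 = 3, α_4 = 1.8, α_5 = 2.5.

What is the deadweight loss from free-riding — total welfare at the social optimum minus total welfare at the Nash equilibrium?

Household i's FOC: ∂u_i/∂s_i = α_i − s_i = 0, so s_i* = α_i.
NE contributions = (3.2, 2.8, 3, 1.8, 2.5); S = 13.3.
W^NE = (Σα)·S − ½Σα_i² = 13.3² − ½·36.57 = 158.605.
Planner sets s_i = Σα_j = 13.3 for every i, so S^SO = 5·13.3 = 66.5.
W^SO = (Σα)·S^SO − ½·5·(Σα)² = (5/2)·13.3² = 442.225.
Deadweight loss = W^SO − W^NE = 283.62.

283.62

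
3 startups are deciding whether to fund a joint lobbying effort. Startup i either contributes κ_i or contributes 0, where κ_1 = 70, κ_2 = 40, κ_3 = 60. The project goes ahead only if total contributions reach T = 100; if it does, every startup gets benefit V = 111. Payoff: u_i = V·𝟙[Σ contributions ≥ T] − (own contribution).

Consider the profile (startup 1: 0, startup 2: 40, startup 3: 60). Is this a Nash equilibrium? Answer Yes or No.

Total = 100 ≥ 100: provided.
Startup 1 (pledges 0, payoff 111): pledging 70 → total 170, payoff 41. No gain.
Startup 2 (pledges 40, payoff 71): dropping to 0 → total 60, payoff 0. No gain.
Startup 3 (pledges 60, payoff 51): dropping to 0 → total 40, payoff 0. No gain.

Yes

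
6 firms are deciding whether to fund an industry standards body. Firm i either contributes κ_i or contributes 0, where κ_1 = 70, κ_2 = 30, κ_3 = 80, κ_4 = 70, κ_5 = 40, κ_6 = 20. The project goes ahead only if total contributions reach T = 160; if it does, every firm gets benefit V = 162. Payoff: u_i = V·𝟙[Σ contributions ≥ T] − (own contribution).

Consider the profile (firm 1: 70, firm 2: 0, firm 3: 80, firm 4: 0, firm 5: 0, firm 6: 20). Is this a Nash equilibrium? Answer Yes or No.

Total = 170 ≥ 160: provided.
Firm 1 (pledges 70, payoff 92): dropping to 0 → total 100, payoff 0. No gain.
Firm 2 (pledges 0, payoff 162): pledging 30 → total 200, payoff 132. No gain.
Firm 3 (pledges 80, payoff 82): dropping to 0 → total 90, payoff 0. No gain.
Firm 4 (pledges 0, payoff 162): pledging 70 → total 240, payoff 92. No gain.
Firm 5 (pledges 0, payoff 162): pledging 40 → total 210, payoff 122. No gain.
Firm 6 (pledges 20, payoff 142): dropping to 0 → total 150, payoff 0. No gain.

Yes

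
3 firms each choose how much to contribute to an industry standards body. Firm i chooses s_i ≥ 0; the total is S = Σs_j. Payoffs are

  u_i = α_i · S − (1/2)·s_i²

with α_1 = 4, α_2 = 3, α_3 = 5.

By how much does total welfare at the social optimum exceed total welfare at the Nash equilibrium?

Firm i's FOC: ∂u_i/∂s_i = α_i − s_i = 0, so s_i* = α_i.
NE contributions = (4, 3, 5); S = 12.
W^NE = (Σα)·S − ½Σα_i² = 12² − ½·50 = 119.
Planner sets s_i = Σα_j = 12 for every i, so S^SO = 3·12 = 36.
W^SO = (Σα)·S^SO − ½·3·(Σα)² = (3/2)·12² = 216.
Deadweight loss = W^SO − W^NE = 97.

97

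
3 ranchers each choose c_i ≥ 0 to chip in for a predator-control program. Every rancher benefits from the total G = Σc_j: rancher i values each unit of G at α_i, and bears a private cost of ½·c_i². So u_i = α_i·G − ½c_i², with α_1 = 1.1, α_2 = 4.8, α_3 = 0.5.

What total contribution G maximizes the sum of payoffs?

19.2

Planner FOC: ∂(Σu_j)/∂c_i = (Σα_j) − c_i = 0, so c_i^SO = Σα_j = 6.4 for every i; G^SO = 19.2.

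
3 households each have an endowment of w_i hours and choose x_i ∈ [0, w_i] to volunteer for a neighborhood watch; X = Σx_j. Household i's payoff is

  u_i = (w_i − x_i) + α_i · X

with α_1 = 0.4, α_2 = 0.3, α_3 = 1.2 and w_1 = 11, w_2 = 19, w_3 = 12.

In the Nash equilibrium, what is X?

∂u_i/∂x_i = α_i − 1, so household i contributes w_i if α_i > 1, else 0.
α_i > 1 for i ∈ {3}; NE contributions (0, 0, 12), X = 12.

12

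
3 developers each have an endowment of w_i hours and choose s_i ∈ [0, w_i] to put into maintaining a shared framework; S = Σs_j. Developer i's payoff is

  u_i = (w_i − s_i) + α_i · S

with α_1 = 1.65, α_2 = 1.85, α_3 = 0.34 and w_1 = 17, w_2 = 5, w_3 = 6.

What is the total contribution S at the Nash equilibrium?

22

∂u_i/∂s_i = α_i − 1, so developer i contributes w_i if α_i > 1, else 0.
α_i > 1 for i ∈ {1, 2}; NE contributions (17, 5, 0), S = 22.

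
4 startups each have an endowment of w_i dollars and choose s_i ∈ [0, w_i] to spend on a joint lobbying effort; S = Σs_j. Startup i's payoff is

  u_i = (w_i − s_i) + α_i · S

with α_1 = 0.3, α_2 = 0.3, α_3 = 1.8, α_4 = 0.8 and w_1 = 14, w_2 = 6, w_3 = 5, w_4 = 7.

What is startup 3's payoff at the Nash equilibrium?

9

∂u_i/∂s_i = α_i − 1, so startup i contributes w_i if α_i > 1, else 0.
α_i > 1 for i ∈ {3}; NE contributions (0, 0, 5, 0), S = 5.
u_3 = (5 − 5) + 1.8·5 = 9.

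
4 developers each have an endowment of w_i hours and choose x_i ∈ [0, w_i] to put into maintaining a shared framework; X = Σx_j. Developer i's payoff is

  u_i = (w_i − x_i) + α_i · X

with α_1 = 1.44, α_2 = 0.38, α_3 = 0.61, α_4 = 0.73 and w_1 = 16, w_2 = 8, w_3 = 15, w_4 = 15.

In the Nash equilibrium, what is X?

16

∂u_i/∂x_i = α_i − 1, so developer i contributes w_i if α_i > 1, else 0.
α_i > 1 for i ∈ {1}; NE contributions (16, 0, 0, 0), X = 16.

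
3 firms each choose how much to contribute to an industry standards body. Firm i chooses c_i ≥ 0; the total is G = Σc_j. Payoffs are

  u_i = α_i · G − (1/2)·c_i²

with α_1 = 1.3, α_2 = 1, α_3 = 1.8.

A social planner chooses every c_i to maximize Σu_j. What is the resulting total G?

Planner FOC: ∂(Σu_j)/∂c_i = (Σα_j) − c_i = 0, so c_i^SO = Σα_j = 4.1 for every i; G^SO = 12.3.

12.3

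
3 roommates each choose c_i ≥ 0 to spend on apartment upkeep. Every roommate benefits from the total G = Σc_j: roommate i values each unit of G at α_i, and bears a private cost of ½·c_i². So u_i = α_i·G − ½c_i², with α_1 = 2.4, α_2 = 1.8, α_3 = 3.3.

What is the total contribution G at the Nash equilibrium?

7.5

Roommate i's FOC: ∂u_i/∂c_i = α_i − c_i = 0, so c_i* = α_i.
NE contributions = (2.4, 1.8, 3.3); G = 7.5.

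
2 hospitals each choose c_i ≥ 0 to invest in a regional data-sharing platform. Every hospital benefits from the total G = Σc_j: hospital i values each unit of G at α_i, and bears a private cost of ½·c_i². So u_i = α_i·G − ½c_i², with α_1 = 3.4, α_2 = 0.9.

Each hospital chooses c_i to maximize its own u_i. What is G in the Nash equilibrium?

4.3

Hospital i's FOC: ∂u_i/∂c_i = α_i − c_i = 0, so c_i* = α_i.
NE contributions = (3.4, 0.9); G = 4.3.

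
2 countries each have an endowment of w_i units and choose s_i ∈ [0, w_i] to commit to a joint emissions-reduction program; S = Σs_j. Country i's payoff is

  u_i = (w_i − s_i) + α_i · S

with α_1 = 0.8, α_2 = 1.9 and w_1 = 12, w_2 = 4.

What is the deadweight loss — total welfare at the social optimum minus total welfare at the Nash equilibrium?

20.4

∂u_i/∂s_i = α_i − 1, so country i contributes w_i if α_i > 1, else 0.
α_i > 1 for i ∈ {2}; NE contributions (0, 4), S = 4.
W^NE = Σw_i − S^NE + (Σα_i)·S^NE = 16 + 1.7·4 = 22.8.
Planner: ∂(Σu_j)/∂s_i = Σα_j − 1 = 1.7 > 0, so everyone contributes w_i; S^SO = 16, W^SO = 16 + 1.7·16 = 43.2.
Deadweight loss = 20.4.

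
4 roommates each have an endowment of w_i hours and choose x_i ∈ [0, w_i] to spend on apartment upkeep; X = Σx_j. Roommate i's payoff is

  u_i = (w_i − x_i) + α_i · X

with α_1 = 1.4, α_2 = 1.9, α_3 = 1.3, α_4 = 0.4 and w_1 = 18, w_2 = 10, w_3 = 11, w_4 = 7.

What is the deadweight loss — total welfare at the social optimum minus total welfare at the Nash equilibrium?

∂u_i/∂x_i = α_i − 1, so roommate i contributes w_i if α_i > 1, else 0.
α_i > 1 for i ∈ {1, 2, 3}; NE contributions (18, 10, 11, 0), X = 39.
W^NE = Σw_i − X^NE + (Σα_i)·X^NE = 46 + 4·39 = 202.
Planner: ∂(Σu_j)/∂x_i = Σα_j − 1 = 4 > 0, so everyone contributes w_i; X^SO = 46, W^SO = 46 + 4·46 = 230.
Deadweight loss = 28.

28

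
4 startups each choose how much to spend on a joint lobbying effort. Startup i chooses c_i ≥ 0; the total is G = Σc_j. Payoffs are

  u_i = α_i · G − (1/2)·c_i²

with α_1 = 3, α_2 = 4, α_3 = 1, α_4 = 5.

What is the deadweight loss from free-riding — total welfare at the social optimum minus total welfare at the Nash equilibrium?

194.5

Startup i's FOC: ∂u_i/∂c_i = α_i − c_i = 0, so c_i* = α_i.
NE contributions = (3, 4, 1, 5); G = 13.
W^NE = (Σα)·G − ½Σα_i² = 13² − ½·51 = 143.5.
Planner sets c_i = Σα_j = 13 for every i, so G^SO = 4·13 = 52.
W^SO = (Σα)·G^SO − ½·4·(Σα)² = (4/2)·13² = 338.
Deadweight loss = W^SO − W^NE = 194.5.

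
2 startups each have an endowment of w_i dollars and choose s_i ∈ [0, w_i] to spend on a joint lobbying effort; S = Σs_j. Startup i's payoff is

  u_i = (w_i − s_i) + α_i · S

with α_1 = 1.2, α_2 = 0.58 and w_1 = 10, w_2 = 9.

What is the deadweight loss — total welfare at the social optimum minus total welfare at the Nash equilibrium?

∂u_i/∂s_i = α_i − 1, so startup i contributes w_i if α_i > 1, else 0.
α_i > 1 for i ∈ {1}; NE contributions (10, 0), S = 10.
W^NE = Σw_i − S^NE + (Σα_i)·S^NE = 19 + 0.78·10 = 26.8.
Planner: ∂(Σu_j)/∂s_i = Σα_j − 1 = 0.78 > 0, so everyone contributes w_i; S^SO = 19, W^SO = 19 + 0.78·19 = 33.82.
Deadweight loss = 7.02.

7.02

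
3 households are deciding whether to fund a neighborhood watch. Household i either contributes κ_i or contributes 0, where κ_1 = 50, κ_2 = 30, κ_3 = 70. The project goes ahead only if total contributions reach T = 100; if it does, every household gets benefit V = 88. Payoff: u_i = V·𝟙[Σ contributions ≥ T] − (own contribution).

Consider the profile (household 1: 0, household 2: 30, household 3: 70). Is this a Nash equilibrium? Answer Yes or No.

Total = 100 ≥ 100: provided.
Household 1 (pledges 0, payoff 88): pledging 50 → total 150, payoff 38. No gain.
Household 2 (pledges 30, payoff 58): dropping to 0 → total 70, payoff 0. No gain.
Household 3 (pledges 70, payoff 18): dropping to 0 → total 30, payoff 0. No gain.

Yes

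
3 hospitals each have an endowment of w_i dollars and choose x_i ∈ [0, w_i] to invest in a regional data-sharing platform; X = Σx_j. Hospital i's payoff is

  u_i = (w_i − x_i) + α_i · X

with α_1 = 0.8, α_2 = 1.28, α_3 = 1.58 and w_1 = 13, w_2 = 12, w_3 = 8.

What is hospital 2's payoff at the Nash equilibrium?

25.6

∂u_i/∂x_i = α_i − 1, so hospital i contributes w_i if α_i > 1, else 0.
α_i > 1 for i ∈ {2, 3}; NE contributions (0, 12, 8), X = 20.
u_2 = (12 − 12) + 1.28·20 = 25.6.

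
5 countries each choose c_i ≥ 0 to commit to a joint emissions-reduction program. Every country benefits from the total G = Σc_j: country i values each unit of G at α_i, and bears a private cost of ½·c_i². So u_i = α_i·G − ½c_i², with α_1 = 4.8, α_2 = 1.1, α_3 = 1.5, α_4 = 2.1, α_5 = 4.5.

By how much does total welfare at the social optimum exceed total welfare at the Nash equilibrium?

Country i's FOC: ∂u_i/∂c_i = α_i − c_i = 0, so c_i* = α_i.
NE contributions = (4.8, 1.1, 1.5, 2.1, 4.5); G = 14.
W^NE = (Σα)·G − ½Σα_i² = 14² − ½·51.16 = 170.42.
Planner sets c_i = Σα_j = 14 for every i, so G^SO = 5·14 = 70.
W^SO = (Σα)·G^SO − ½·5·(Σα)² = (5/2)·14² = 490.
Deadweight loss = W^SO − W^NE = 319.58.

319.58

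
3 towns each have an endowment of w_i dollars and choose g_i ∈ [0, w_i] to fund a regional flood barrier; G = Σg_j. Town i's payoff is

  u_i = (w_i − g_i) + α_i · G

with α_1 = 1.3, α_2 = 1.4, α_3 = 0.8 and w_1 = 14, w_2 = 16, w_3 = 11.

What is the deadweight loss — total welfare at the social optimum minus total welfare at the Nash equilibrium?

27.5

∂u_i/∂g_i = α_i − 1, so town i contributes w_i if α_i > 1, else 0.
α_i > 1 for i ∈ {1, 2}; NE contributions (14, 16, 0), G = 30.
W^NE = Σw_i − G^NE + (Σα_i)·G^NE = 41 + 2.5·30 = 116.
Planner: ∂(Σu_j)/∂g_i = Σα_j − 1 = 2.5 > 0, so everyone contributes w_i; G^SO = 41, W^SO = 41 + 2.5·41 = 143.5.
Deadweight loss = 27.5.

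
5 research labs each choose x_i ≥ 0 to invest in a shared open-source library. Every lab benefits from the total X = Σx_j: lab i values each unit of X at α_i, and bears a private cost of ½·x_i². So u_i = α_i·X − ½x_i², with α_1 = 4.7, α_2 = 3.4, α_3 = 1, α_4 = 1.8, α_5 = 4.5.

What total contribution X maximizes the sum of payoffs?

77

Planner FOC: ∂(Σu_j)/∂x_i = (Σα_j) − x_i = 0, so x_i^SO = Σα_j = 15.4 for every i; X^SO = 77.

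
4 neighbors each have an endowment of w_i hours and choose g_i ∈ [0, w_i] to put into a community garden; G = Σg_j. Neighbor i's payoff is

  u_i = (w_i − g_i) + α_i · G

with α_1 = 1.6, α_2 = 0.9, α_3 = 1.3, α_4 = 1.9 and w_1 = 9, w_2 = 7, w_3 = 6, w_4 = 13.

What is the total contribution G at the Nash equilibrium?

∂u_i/∂g_i = α_i − 1, so neighbor i contributes w_i if α_i > 1, else 0.
α_i > 1 for i ∈ {1, 3, 4}; NE contributions (9, 0, 6, 13), G = 28.

28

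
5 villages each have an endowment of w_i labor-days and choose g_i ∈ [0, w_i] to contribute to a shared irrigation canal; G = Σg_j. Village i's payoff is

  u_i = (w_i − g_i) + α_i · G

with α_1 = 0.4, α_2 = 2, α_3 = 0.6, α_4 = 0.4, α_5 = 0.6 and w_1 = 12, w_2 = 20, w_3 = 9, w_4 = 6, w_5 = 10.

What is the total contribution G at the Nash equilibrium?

20

∂u_i/∂g_i = α_i − 1, so village i contributes w_i if α_i > 1, else 0.
α_i > 1 for i ∈ {2}; NE contributions (0, 20, 0, 0, 0), G = 20.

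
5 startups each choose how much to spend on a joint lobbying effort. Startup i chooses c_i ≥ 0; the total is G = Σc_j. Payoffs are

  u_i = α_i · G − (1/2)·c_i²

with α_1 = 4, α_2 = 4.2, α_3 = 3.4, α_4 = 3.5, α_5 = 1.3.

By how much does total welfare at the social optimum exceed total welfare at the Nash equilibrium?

Startup i's FOC: ∂u_i/∂c_i = α_i − c_i = 0, so c_i* = α_i.
NE contributions = (4, 4.2, 3.4, 3.5, 1.3); G = 16.4.
W^NE = (Σα)·G − ½Σα_i² = 16.4² − ½·59.14 = 239.39.
Planner sets c_i = Σα_j = 16.4 for every i, so G^SO = 5·16.4 = 82.
W^SO = (Σα)·G^SO − ½·5·(Σα)² = (5/2)·16.4² = 672.4.
Deadweight loss = W^SO − W^NE = 433.01.

433.01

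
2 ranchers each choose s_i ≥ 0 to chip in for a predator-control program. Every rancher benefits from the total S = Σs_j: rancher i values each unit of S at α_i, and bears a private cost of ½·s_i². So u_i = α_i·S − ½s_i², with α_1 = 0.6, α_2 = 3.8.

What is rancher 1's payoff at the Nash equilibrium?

Rancher i's FOC: ∂u_i/∂s_i = α_i − s_i = 0, so s_i* = α_i.
NE contributions = (0.6, 3.8); S = 4.4.
u_1 = α_1·S − ½·(s_1)² = 0.6·4.4 − ½·0.6² = 2.46.

2.46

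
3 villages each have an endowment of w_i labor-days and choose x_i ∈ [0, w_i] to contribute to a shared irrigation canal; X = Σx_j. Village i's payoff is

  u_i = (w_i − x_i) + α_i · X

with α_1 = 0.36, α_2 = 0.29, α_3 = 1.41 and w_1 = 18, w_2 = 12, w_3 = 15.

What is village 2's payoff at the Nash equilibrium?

16.35

∂u_i/∂x_i = α_i − 1, so village i contributes w_i if α_i > 1, else 0.
α_i > 1 for i ∈ {3}; NE contributions (0, 0, 15), X = 15.
u_2 = (12 − 0) + 0.29·15 = 16.35.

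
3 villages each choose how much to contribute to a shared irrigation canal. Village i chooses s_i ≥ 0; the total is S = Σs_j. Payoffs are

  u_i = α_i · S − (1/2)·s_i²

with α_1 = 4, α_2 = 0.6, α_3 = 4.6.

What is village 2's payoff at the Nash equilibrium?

Village i's FOC: ∂u_i/∂s_i = α_i − s_i = 0, so s_i* = α_i.
NE contributions = (4, 0.6, 4.6); S = 9.2.
u_2 = α_2·S − ½·(s_2)² = 0.6·9.2 − ½·0.6² = 5.34.

5.34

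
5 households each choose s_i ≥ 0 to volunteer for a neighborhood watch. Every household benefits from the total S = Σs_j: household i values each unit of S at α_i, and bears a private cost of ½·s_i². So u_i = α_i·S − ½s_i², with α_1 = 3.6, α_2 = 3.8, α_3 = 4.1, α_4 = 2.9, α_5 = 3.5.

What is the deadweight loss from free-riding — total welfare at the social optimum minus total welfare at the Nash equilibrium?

513.05

Household i's FOC: ∂u_i/∂s_i = α_i − s_i = 0, so s_i* = α_i.
NE contributions = (3.6, 3.8, 4.1, 2.9, 3.5); S = 17.9.
W^NE = (Σα)·S − ½Σα_i² = 17.9² − ½·64.87 = 287.975.
Planner sets s_i = Σα_j = 17.9 for every i, so S^SO = 5·17.9 = 89.5.
W^SO = (Σα)·S^SO − ½·5·(Σα)² = (5/2)·17.9² = 801.025.
Deadweight loss = W^SO − W^NE = 513.05.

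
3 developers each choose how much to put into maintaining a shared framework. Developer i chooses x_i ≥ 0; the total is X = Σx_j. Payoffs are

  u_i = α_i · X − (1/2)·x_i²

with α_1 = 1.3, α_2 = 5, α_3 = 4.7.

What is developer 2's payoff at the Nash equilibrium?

42.5

Developer i's FOC: ∂u_i/∂x_i = α_i − x_i = 0, so x_i* = α_i.
NE contributions = (1.3, 5, 4.7); X = 11.
u_2 = α_2·X − ½·(x_2)² = 5·11 − ½·5² = 42.5.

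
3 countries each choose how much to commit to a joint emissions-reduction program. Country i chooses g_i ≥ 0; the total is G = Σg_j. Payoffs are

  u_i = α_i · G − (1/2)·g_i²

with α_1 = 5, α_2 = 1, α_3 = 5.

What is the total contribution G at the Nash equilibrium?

11

Country i's FOC: ∂u_i/∂g_i = α_i − g_i = 0, so g_i* = α_i.
NE contributions = (5, 1, 5); G = 11.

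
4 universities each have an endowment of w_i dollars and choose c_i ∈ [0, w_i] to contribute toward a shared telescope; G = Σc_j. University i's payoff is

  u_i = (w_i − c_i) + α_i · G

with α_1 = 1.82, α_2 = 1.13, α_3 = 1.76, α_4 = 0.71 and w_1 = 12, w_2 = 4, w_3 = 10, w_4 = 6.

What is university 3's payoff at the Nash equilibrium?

45.76

∂u_i/∂c_i = α_i − 1, so university i contributes w_i if α_i > 1, else 0.
α_i > 1 for i ∈ {1, 2, 3}; NE contributions (12, 4, 10, 0), G = 26.
u_3 = (10 − 10) + 1.76·26 = 45.76.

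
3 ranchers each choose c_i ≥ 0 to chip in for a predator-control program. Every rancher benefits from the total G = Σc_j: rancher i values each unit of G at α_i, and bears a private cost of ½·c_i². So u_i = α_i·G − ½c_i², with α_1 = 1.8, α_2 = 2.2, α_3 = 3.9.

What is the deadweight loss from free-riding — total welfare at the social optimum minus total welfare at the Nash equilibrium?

Rancher i's FOC: ∂u_i/∂c_i = α_i − c_i = 0, so c_i* = α_i.
NE contributions = (1.8, 2.2, 3.9); G = 7.9.
W^NE = (Σα)·G − ½Σα_i² = 7.9² − ½·23.29 = 50.765.
Planner sets c_i = Σα_j = 7.9 for every i, so G^SO = 3·7.9 = 23.7.
W^SO = (Σα)·G^SO − ½·3·(Σα)² = (3/2)·7.9² = 93.615.
Deadweight loss = W^SO − W^NE = 42.85.

42.85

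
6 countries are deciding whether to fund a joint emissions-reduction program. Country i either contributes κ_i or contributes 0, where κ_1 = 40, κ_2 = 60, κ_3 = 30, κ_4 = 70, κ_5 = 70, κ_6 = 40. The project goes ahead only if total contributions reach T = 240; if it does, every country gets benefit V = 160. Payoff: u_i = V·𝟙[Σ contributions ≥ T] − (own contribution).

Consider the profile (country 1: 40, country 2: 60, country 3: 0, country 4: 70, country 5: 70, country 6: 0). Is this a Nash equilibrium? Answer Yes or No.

Total = 240 ≥ 240: provided.
Country 1 (pledges 40, payoff 120): dropping to 0 → total 200, payoff 0. No gain.
Country 2 (pledges 60, payoff 100): dropping to 0 → total 180, payoff 0. No gain.
Country 3 (pledges 0, payoff 160): pledging 30 → total 270, payoff 130. No gain.
Country 4 (pledges 70, payoff 90): dropping to 0 → total 170, payoff 0. No gain.
Country 5 (pledges 70, payoff 90): dropping to 0 → total 170, payoff 0. No gain.
Country 6 (pledges 0, payoff 160): pledging 40 → total 280, payoff 120. No gain.

Yes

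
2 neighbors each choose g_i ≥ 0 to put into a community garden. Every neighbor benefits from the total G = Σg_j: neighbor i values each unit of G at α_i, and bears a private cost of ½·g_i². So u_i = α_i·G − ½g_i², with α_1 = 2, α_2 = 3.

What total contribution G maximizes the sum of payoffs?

10

Planner FOC: ∂(Σu_j)/∂g_i = (Σα_j) − g_i = 0, so g_i^SO = Σα_j = 5 for every i; G^SO = 10.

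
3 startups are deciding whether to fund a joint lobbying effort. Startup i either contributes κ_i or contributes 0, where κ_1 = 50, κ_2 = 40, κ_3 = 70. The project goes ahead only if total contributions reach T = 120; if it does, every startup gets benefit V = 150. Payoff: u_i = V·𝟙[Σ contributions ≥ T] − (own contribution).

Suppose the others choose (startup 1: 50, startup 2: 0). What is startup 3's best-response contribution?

Others' total = 50. Contributing 70 brings total to 120 ≥ 120: gain V − κ_3 = 80.
Best response: 70.

70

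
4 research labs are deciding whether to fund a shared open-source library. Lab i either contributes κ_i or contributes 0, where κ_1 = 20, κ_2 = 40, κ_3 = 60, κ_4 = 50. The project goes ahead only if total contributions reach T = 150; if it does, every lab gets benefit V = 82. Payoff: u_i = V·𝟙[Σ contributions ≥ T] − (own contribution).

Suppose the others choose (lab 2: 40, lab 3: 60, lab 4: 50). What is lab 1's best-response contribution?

Others' total = 150 ≥ 150; contributing adds cost 20 for no extra benefit.
Best response: 0.

0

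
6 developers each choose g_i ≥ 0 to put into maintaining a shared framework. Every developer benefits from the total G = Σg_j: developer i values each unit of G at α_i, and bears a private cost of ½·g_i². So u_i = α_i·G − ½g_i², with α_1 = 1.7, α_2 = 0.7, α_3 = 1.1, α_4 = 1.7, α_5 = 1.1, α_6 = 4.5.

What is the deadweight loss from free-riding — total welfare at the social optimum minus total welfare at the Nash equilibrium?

247.75

Developer i's FOC: ∂u_i/∂g_i = α_i − g_i = 0, so g_i* = α_i.
NE contributions = (1.7, 0.7, 1.1, 1.7, 1.1, 4.5); G = 10.8.
W^NE = (Σα)·G − ½Σα_i² = 10.8² − ½·28.94 = 102.17.
Planner sets g_i = Σα_j = 10.8 for every i, so G^SO = 6·10.8 = 64.8.
W^SO = (Σα)·G^SO − ½·6·(Σα)² = (6/2)·10.8² = 349.92.
Deadweight loss = W^SO − W^NE = 247.75.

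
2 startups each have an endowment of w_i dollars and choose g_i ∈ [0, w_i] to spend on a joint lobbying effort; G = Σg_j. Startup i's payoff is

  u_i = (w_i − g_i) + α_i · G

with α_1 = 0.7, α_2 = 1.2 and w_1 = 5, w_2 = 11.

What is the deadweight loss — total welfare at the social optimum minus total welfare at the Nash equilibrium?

4.5

∂u_i/∂g_i = α_i − 1, so startup i contributes w_i if α_i > 1, else 0.
α_i > 1 for i ∈ {2}; NE contributions (0, 11), G = 11.
W^NE = Σw_i − G^NE + (Σα_i)·G^NE = 16 + 0.9·11 = 25.9.
Planner: ∂(Σu_j)/∂g_i = Σα_j − 1 = 0.9 > 0, so everyone contributes w_i; G^SO = 16, W^SO = 16 + 0.9·16 = 30.4.
Deadweight loss = 4.5.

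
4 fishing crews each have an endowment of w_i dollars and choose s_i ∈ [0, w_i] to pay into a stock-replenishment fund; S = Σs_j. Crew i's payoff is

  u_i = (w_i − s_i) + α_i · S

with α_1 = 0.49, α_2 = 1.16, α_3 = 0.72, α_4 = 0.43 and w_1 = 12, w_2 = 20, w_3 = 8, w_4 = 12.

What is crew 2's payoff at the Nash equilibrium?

∂u_i/∂s_i = α_i − 1, so crew i contributes w_i if α_i > 1, else 0.
α_i > 1 for i ∈ {2}; NE contributions (0, 20, 0, 0), S = 20.
u_2 = (20 − 20) + 1.16·20 = 23.2.

23.2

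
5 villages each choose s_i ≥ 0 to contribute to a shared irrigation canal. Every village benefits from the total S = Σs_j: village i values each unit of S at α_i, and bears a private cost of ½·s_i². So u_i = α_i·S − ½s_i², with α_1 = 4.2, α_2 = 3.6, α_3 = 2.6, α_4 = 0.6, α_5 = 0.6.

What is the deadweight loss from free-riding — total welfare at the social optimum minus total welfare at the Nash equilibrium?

220.88

Village i's FOC: ∂u_i/∂s_i = α_i − s_i = 0, so s_i* = α_i.
NE contributions = (4.2, 3.6, 2.6, 0.6, 0.6); S = 11.6.
W^NE = (Σα)·S − ½Σα_i² = 11.6² − ½·38.08 = 115.52.
Planner sets s_i = Σα_j = 11.6 for every i, so S^SO = 5·11.6 = 58.
W^SO = (Σα)·S^SO − ½·5·(Σα)² = (5/2)·11.6² = 336.4.
Deadweight loss = W^SO − W^NE = 220.88.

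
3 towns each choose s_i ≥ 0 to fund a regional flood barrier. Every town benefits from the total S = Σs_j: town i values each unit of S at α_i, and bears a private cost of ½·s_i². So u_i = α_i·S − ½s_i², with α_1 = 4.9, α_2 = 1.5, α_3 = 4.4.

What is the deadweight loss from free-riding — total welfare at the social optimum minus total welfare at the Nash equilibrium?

81.13

Town i's FOC: ∂u_i/∂s_i = α_i − s_i = 0, so s_i* = α_i.
NE contributions = (4.9, 1.5, 4.4); S = 10.8.
W^NE = (Σα)·S − ½Σα_i² = 10.8² − ½·45.62 = 93.83.
Planner sets s_i = Σα_j = 10.8 for every i, so S^SO = 3·10.8 = 32.4.
W^SO = (Σα)·S^SO − ½·3·(Σα)² = (3/2)·10.8² = 174.96.
Deadweight loss = W^SO − W^NE = 81.13.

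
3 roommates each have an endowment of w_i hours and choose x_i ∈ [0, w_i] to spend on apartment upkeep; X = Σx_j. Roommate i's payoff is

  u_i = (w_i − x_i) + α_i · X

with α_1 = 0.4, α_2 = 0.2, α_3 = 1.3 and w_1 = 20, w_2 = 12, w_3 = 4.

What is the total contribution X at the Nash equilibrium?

4

∂u_i/∂x_i = α_i − 1, so roommate i contributes w_i if α_i > 1, else 0.
α_i > 1 for i ∈ {3}; NE contributions (0, 0, 4), X = 4.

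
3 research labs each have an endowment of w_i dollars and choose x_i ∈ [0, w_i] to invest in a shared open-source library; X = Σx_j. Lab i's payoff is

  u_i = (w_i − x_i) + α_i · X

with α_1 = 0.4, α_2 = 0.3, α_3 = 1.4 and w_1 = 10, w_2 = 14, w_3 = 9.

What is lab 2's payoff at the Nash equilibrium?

∂u_i/∂x_i = α_i − 1, so lab i contributes w_i if α_i > 1, else 0.
α_i > 1 for i ∈ {3}; NE contributions (0, 0, 9), X = 9.
u_2 = (14 − 0) + 0.3·9 = 16.7.

16.7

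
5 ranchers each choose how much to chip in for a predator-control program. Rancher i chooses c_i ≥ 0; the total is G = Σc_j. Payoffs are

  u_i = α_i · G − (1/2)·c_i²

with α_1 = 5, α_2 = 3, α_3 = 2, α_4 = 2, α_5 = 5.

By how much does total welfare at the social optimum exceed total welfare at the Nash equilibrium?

Rancher i's FOC: ∂u_i/∂c_i = α_i − c_i = 0, so c_i* = α_i.
NE contributions = (5, 3, 2, 2, 5); G = 17.
W^NE = (Σα)·G − ½Σα_i² = 17² − ½·67 = 255.5.
Planner sets c_i = Σα_j = 17 for every i, so G^SO = 5·17 = 85.
W^SO = (Σα)·G^SO − ½·5·(Σα)² = (5/2)·17² = 722.5.
Deadweight loss = W^SO − W^NE = 467.

467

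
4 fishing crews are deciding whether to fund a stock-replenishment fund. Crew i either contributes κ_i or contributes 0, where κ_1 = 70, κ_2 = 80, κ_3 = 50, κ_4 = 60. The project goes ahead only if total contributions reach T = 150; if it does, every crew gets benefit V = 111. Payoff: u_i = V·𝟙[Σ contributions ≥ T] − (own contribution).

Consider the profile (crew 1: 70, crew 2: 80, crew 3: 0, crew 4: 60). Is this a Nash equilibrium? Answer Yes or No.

No

Total = 210 ≥ 150: provided.
Crew 1 (pledges 70, payoff 41): dropping to 0 → total 140, payoff 0. No gain.
Crew 2 (pledges 80, payoff 31): dropping to 0 → total 130, payoff 0. No gain.
Crew 3 (pledges 0, payoff 111): pledging 50 → total 260, payoff 61. No gain.
Crew 4 (pledges 60, payoff 51): dropping to 0 → total 150, payoff 111. Profitable deviation.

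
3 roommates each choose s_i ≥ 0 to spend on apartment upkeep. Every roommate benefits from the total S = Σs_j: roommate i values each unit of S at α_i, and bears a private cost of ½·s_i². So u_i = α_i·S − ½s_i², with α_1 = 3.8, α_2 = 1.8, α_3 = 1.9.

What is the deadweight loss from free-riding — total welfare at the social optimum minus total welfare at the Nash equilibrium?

Roommate i's FOC: ∂u_i/∂s_i = α_i − s_i = 0, so s_i* = α_i.
NE contributions = (3.8, 1.8, 1.9); S = 7.5.
W^NE = (Σα)·S − ½Σα_i² = 7.5² − ½·21.29 = 45.605.
Planner sets s_i = Σα_j = 7.5 for every i, so S^SO = 3·7.5 = 22.5.
W^SO = (Σα)·S^SO − ½·3·(Σα)² = (3/2)·7.5² = 84.375.
Deadweight loss = W^SO − W^NE = 38.77.

38.77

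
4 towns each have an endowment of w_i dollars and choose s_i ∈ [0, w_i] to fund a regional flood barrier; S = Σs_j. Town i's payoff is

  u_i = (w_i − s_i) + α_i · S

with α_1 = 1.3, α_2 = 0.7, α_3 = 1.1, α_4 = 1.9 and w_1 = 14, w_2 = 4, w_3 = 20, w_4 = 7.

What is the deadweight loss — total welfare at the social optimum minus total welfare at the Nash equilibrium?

∂u_i/∂s_i = α_i − 1, so town i contributes w_i if α_i > 1, else 0.
α_i > 1 for i ∈ {1, 3, 4}; NE contributions (14, 0, 20, 7), S = 41.
W^NE = Σw_i − S^NE + (Σα_i)·S^NE = 45 + 4·41 = 209.
Planner: ∂(Σu_j)/∂s_i = Σα_j − 1 = 4 > 0, so everyone contributes w_i; S^SO = 45, W^SO = 45 + 4·45 = 225.
Deadweight loss = 16.

16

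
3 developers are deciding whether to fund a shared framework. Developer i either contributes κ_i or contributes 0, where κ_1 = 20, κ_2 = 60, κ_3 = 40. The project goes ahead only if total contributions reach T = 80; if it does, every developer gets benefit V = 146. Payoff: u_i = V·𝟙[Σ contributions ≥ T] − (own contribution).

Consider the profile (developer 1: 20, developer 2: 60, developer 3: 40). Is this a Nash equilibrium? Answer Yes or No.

Total = 120 ≥ 80: provided.
Developer 1 (pledges 20, payoff 126): dropping to 0 → total 100, payoff 146. Profitable deviation.

No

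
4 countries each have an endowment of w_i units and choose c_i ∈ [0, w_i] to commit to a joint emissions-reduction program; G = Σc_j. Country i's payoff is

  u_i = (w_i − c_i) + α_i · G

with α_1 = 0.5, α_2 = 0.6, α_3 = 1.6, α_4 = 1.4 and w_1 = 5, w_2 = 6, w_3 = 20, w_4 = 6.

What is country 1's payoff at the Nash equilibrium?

∂u_i/∂c_i = α_i − 1, so country i contributes w_i if α_i > 1, else 0.
α_i > 1 for i ∈ {3, 4}; NE contributions (0, 0, 20, 6), G = 26.
u_1 = (5 − 0) + 0.5·26 = 18.

18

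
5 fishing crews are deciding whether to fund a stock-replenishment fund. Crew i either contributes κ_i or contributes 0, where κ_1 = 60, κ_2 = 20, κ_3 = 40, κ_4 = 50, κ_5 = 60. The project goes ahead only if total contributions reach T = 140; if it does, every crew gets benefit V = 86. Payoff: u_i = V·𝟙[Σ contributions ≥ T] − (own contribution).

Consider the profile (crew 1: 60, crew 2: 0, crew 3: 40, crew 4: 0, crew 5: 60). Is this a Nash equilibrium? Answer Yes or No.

Yes

Total = 160 ≥ 140: provided.
Crew 1 (pledges 60, payoff 26): dropping to 0 → total 100, payoff 0. No gain.
Crew 2 (pledges 0, payoff 86): pledging 20 → total 180, payoff 66. No gain.
Crew 3 (pledges 40, payoff 46): dropping to 0 → total 120, payoff 0. No gain.
Crew 4 (pledges 0, payoff 86): pledging 50 → total 210, payoff 36. No gain.
Crew 5 (pledges 60, payoff 26): dropping to 0 → total 100, payoff 0. No gain.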